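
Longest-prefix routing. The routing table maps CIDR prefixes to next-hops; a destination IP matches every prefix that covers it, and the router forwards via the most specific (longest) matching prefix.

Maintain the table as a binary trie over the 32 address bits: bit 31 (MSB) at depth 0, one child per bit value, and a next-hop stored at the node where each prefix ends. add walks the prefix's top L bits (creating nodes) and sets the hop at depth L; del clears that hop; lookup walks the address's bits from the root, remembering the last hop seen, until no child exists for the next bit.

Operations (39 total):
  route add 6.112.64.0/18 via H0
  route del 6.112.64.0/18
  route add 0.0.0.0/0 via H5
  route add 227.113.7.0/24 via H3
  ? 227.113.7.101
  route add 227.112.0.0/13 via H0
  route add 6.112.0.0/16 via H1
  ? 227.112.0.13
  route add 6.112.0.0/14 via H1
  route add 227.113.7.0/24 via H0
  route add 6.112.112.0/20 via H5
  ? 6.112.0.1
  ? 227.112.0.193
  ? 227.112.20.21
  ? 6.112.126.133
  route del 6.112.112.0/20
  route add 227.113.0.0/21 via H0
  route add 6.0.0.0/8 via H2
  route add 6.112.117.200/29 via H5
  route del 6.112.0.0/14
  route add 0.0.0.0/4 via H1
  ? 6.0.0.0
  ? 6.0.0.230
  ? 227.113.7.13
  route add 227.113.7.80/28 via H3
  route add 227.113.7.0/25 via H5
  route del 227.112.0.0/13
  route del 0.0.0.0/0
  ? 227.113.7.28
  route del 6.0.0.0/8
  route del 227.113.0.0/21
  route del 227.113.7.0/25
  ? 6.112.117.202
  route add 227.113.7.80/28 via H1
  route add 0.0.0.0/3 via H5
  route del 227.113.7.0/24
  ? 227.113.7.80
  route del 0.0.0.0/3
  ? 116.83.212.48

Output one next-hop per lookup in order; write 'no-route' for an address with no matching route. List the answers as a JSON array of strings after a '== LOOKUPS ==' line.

Trace:
  add 6.112.64.0/18 -> H0 at depth 18
  - 6.112.64.0/18 clear@18
  add 0.0.0.0/0 -> H5 at depth 0
  add 227.113.7.0/24 -> H3 at depth 24
  Q 227.113.7.101: descend 111000110111000100000111 ; hops seen [H5,H3] ; pick H3
  add 227.112.0.0/13 -> H0 at depth 13
  add 6.112.0.0/16 -> H1 at depth 16
  Q 227.112.0.13: descend 111000110111000 ; hops seen [H5,H0] ; pick H0
  add 6.112.0.0/14 -> H1 at depth 14
  add 227.113.7.0/24 -> H0 at depth 24
  add 6.112.112.0/20 -> H5 at depth 20
  Q 6.112.0.1: descend 00000110011100000 ; hops seen [H5,H1,H1] ; pick H1
  Q 227.112.0.193: descend 111000110111000 ; hops seen [H5,H0] ; pick H0
  Q 227.112.20.21: descend 111000110111000 ; hops seen [H5,H0] ; pick H0
  Q 6.112.126.133: descend 00000110011100000111 ; hops seen [H5,H1,H1,H5] ; pick H5
  - 6.112.112.0/20 clear@20
  add 227.113.0.0/21 -> H0 at depth 21
  add 6.0.0.0/8 -> H2 at depth 8
  add 6.112.117.200/29 -> H5 at depth 29
  - 6.112.0.0/14 clear@14
  add 0.0.0.0/4 -> H1 at depth 4
  Q 6.0.0.0: descend 000001100 ; hops seen [H5,H1,H2] ; pick H2
  Q 6.0.0.230: descend 000001100 ; hops seen [H5,H1,H2] ; pick H2
  Q 227.113.7.13: descend 111000110111000100000111 ; hops seen [H5,H0,H0,H0] ; pick H0
  add 227.113.7.80/28 -> H3 at depth 28
  add 227.113.7.0/25 -> H5 at depth 25
  - 227.112.0.0/13 clear@13
  - 0.0.0.0/0 clear@0
  Q 227.113.7.28: descend 1110001101110001000001110 ; hops seen [H0,H0,H5] ; pick H5
  - 6.0.0.0/8 clear@8
  - 227.113.0.0/21 clear@21
  - 227.113.7.0/25 clear@25
  Q 6.112.117.202: descend 00000110011100000111010111001 ; hops seen [H1,H1,H5] ; pick H5
  add 227.113.7.80/28 -> H1 at depth 28
  add 0.0.0.0/3 -> H5 at depth 3
  - 227.113.7.0/24 clear@24
  Q 227.113.7.80: descend 1110001101110001000001110101 ; hops seen [H1] ; pick H1
  - 0.0.0.0/3 clear@3
  Q 116.83.212.48: descend 0 ; hops seen [∅] ; pick no-route

== LOOKUPS ==
["H3","H0","H1","H0","H0","H5","H2","H2","H0","H5","H5","H1","no-route"]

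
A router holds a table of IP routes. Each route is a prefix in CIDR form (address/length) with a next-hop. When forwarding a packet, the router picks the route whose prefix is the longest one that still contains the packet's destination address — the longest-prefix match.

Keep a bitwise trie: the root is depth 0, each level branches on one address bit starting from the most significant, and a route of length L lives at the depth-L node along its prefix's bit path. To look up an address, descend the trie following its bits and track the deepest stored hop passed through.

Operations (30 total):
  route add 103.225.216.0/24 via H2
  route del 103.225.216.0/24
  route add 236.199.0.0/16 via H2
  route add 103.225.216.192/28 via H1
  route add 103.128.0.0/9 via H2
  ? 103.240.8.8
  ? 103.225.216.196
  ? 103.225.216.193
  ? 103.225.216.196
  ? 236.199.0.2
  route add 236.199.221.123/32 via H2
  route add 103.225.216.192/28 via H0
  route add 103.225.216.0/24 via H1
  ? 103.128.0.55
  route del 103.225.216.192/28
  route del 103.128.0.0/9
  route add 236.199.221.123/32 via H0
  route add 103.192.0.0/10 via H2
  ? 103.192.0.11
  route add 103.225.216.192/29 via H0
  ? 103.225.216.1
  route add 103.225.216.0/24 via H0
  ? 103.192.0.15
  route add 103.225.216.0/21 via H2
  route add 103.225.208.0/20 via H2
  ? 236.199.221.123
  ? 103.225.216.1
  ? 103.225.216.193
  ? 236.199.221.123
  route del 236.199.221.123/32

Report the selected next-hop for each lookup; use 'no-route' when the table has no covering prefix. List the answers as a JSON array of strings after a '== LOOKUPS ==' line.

Process each operation:
  add 103.225.216.0/24 -> H2 at depth 24
  del 103.225.216.0/24 (clear depth 24)
  add 236.199.0.0/16 -> H2 at depth 16
  add 103.225.216.192/28 -> H1 at depth 28
  add 103.128.0.0/9 -> H2 at depth 9
  ? 103.240.8.8  path d0:-→d1:-→d2:-→d3:-→d4:-→d5:-→d6:-→d7:-→d8:-→d9:H2→d10:-→d11:-  best=H2
  ? 103.225.216.196  path d0:-→d1:-→d2:-→d3:-→d4:-→d5:-→d6:-→d7:-→d8:-→d9:H2→d10:-→d11:-→d12:-→d13:-→d14:-→d15:-→d16:-→d17:-→d18:-→d19:-→d20:-→d21:-→d22:-→d23:-→d24:-→d25:-→d26:-→d27:-→d28:H1  best=H1
  ? 103.225.216.193  path d0:-→d1:-→d2:-→d3:-→d4:-→d5:-→d6:-→d7:-→d8:-→d9:H2→d10:-→d11:-→d12:-→d13:-→d14:-→d15:-→d16:-→d17:-→d18:-→d19:-→d20:-→d21:-→d22:-→d23:-→d24:-→d25:-→d26:-→d27:-→d28:H1  best=H1
  ? 103.225.216.196  path d0:-→d1:-→d2:-→d3:-→d4:-→d5:-→d6:-→d7:-→d8:-→d9:H2→d10:-→d11:-→d12:-→d13:-→d14:-→d15:-→d16:-→d17:-→d18:-→d19:-→d20:-→d21:-→d22:-→d23:-→d24:-→d25:-→d26:-→d27:-→d28:H1  best=H1
  ? 236.199.0.2  path d0:-→d1:-→d2:-→d3:-→d4:-→d5:-→d6:-→d7:-→d8:-→d9:-→d10:-→d11:-→d12:-→d13:-→d14:-→d15:-→d16:H2  best=H2
  add 236.199.221.123/32 -> H2 at depth 32
  add 103.225.216.192/28 -> H0 at depth 28
  add 103.225.216.0/24 -> H1 at depth 24
  ? 103.128.0.55  path d0:-→d1:-→d2:-→d3:-→d4:-→d5:-→d6:-→d7:-→d8:-→d9:H2  best=H2
  del 103.225.216.192/28 (clear depth 28)
  del 103.128.0.0/9 (clear depth 9)
  add 236.199.221.123/32 -> H0 at depth 32
  add 103.192.0.0/10 -> H2 at depth 10
  ? 103.192.0.11  path d0:-→d1:-→d2:-→d3:-→d4:-→d5:-→d6:-→d7:-→d8:-→d9:-→d10:H2  best=H2
  add 103.225.216.192/29 -> H0 at depth 29
  ? 103.225.216.1  path d0:-→d1:-→d2:-→d3:-→d4:-→d5:-→d6:-→d7:-→d8:-→d9:-→d10:H2→d11:-→d12:-→d13:-→d14:-→d15:-→d16:-→d17:-→d18:-→d19:-→d20:-→d21:-→d22:-→d23:-→d24:H1  best=H1
  add 103.225.216.0/24 -> H0 at depth 24
  ? 103.192.0.15  path d0:-→d1:-→d2:-→d3:-→d4:-→d5:-→d6:-→d7:-→d8:-→d9:-→d10:H2  best=H2
  add 103.225.216.0/21 -> H2 at depth 21
  add 103.225.208.0/20 -> H2 at depth 20
  ? 236.199.221.123  path d0:-→d1:-→d2:-→d3:-→d4:-→d5:-→d6:-→d7:-→d8:-→d9:-→d10:-→d11:-→d12:-→d13:-→d14:-→d15:-→d16:H2→d17:-→d18:-→d19:-→d20:-→d21:-→d22:-→d23:-→d24:-→d25:-→d26:-→d27:-→d28:-→d29:-→d30:-→d31:-→d32:H0  best=H0
  ? 103.225.216.1  path d0:-→d1:-→d2:-→d3:-→d4:-→d5:-→d6:-→d7:-→d8:-→d9:-→d10:H2→d11:-→d12:-→d13:-→d14:-→d15:-→d16:-→d17:-→d18:-→d19:-→d20:H2→d21:H2→d22:-→d23:-→d24:H0  best=H0
  ? 103.225.216.193  path d0:-→d1:-→d2:-→d3:-→d4:-→d5:-→d6:-→d7:-→d8:-→d9:-→d10:H2→d11:-→d12:-→d13:-→d14:-→d15:-→d16:-→d17:-→d18:-→d19:-→d20:H2→d21:H2→d22:-→d23:-→d24:H0→d25:-→d26:-→d27:-→d28:-→d29:H0  best=H0
  ? 236.199.221.123  path d0:-→d1:-→d2:-→d3:-→d4:-→d5:-→d6:-→d7:-→d8:-→d9:-→d10:-→d11:-→d12:-→d13:-→d14:-→d15:-→d16:H2→d17:-→d18:-→d19:-→d20:-→d21:-→d22:-→d23:-→d24:-→d25:-→d26:-→d27:-→d28:-→d29:-→d30:-→d31:-→d32:H0  best=H0
  del 236.199.221.123/32 (clear depth 32)

== LOOKUPS ==
["H2","H1","H1","H1","H2","H2","H2","H1","H2","H0","H0","H0","H0"]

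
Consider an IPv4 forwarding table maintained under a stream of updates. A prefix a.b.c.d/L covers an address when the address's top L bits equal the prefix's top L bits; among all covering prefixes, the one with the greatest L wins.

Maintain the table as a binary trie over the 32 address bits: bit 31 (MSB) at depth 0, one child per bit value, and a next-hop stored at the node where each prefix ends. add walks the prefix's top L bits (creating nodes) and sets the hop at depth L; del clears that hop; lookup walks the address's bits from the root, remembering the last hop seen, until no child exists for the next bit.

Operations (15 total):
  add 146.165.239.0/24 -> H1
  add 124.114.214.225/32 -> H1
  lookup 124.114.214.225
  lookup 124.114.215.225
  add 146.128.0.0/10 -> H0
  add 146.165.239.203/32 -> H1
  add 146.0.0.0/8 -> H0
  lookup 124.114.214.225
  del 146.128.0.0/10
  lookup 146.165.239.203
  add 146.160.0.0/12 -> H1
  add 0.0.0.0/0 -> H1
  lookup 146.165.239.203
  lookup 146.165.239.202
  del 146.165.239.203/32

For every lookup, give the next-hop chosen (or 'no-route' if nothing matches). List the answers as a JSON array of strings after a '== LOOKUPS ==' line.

Trace:
  add 146.165.239.0/24 -> H1 at depth 24
  add 124.114.214.225/32 -> H1 at depth 32
  Q 124.114.214.225: descend 01111100011100101101011011100001 ; hops seen [H1] ; pick H1
  Q 124.114.215.225: descend 01111100011100101101011 ; hops seen [∅] ; pick no-route
  add 146.128.0.0/10 -> H0 at depth 10
  add 146.165.239.203/32 -> H1 at depth 32
  add 146.0.0.0/8 -> H0 at depth 8
  Q 124.114.214.225: descend 01111100011100101101011011100001 ; hops seen [H1] ; pick H1
  - 146.128.0.0/10 clear@10
  Q 146.165.239.203: descend 10010010101001011110111111001011 ; hops seen [H0,H1,H1] ; pick H1
  add 146.160.0.0/12 -> H1 at depth 12
  add 0.0.0.0/0 -> H1 at depth 0
  Q 146.165.239.203: descend 10010010101001011110111111001011 ; hops seen [H1,H0,H1,H1,H1] ; pick H1
  Q 146.165.239.202: descend 1001001010100101111011111100101 ; hops seen [H1,H0,H1,H1] ; pick H1
  - 146.165.239.203/32 clear@32

== LOOKUPS ==
["H1","no-route","H1","H1","H1","H1"]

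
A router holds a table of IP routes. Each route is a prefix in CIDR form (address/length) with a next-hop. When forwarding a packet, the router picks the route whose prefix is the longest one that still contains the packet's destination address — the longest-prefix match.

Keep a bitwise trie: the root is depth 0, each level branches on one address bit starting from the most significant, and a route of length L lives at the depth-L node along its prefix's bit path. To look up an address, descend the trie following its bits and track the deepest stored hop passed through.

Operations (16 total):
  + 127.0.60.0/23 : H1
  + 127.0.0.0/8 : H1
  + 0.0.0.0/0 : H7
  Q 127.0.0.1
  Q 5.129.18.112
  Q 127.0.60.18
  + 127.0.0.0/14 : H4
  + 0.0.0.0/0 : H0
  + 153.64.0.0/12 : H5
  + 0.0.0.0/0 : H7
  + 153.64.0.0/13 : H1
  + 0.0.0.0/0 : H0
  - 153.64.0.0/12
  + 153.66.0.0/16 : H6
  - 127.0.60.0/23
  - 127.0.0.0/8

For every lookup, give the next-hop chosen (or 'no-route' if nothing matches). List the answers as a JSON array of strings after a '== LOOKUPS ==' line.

Process each operation:
  + 127.0.60.0/23 (H1) depth=23
  + 127.0.0.0/8 (H1) depth=8
  + 0.0.0.0/0 (H7) depth=0
  Q 127.0.0.1: descend 011111110000000000 ; hops seen [H7,H1] ; pick H1
  Q 5.129.18.112: descend 0 ; hops seen [H7] ; pick H7
  Q 127.0.60.18: descend 01111111000000000011110 ; hops seen [H7,H1,H1] ; pick H1
  + 127.0.0.0/14 (H4) depth=14
  + 0.0.0.0/0 (H0) depth=0
  + 153.64.0.0/12 (H5) depth=12
  + 0.0.0.0/0 (H7) depth=0
  + 153.64.0.0/13 (H1) depth=13
  + 0.0.0.0/0 (H0) depth=0
  - 153.64.0.0/12 clear@12
  + 153.66.0.0/16 (H6) depth=16
  - 127.0.60.0/23 clear@23
  - 127.0.0.0/8 clear@8

== LOOKUPS ==
["H1","H7","H1"]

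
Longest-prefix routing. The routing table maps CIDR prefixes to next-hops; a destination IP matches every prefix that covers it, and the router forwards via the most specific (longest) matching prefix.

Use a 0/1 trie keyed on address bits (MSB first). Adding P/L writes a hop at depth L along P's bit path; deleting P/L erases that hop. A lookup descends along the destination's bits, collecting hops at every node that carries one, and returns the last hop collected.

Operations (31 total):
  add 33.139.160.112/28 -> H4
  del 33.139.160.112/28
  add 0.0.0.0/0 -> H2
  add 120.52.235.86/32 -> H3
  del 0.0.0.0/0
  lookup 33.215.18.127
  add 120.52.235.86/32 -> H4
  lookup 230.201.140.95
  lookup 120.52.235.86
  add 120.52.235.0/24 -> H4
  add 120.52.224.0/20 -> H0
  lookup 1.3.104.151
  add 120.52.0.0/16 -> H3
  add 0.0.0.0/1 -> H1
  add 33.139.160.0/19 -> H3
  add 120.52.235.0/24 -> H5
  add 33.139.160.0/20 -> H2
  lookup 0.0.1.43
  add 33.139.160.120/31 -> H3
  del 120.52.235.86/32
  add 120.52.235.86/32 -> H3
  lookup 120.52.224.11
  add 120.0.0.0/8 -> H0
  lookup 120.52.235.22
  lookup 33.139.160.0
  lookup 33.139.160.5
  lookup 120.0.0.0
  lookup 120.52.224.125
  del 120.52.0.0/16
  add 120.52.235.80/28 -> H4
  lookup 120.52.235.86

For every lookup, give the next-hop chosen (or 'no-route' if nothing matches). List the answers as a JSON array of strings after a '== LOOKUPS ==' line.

Trace:
  + 33.139.160.112/28 (H4) depth=28
  - 33.139.160.112/28 clear@28
  + 0.0.0.0/0 (H2) depth=0
  + 120.52.235.86/32 (H3) depth=32
  - 0.0.0.0/0 clear@0
  Q 33.215.18.127: descend 001000011 ; hops seen [∅] ; pick no-route
  + 120.52.235.86/32 (H4) depth=32
  Q 230.201.140.95: descend ε ; hops seen [∅] ; pick no-route
  Q 120.52.235.86: descend 01111000001101001110101101010110 ; hops seen [H4] ; pick H4
  + 120.52.235.0/24 (H4) depth=24
  + 120.52.224.0/20 (H0) depth=20
  Q 1.3.104.151: descend 00 ; hops seen [∅] ; pick no-route
  + 120.52.0.0/16 (H3) depth=16
  + 0.0.0.0/1 (H1) depth=1
  + 33.139.160.0/19 (H3) depth=19
  + 120.52.235.0/24 (H5) depth=24
  + 33.139.160.0/20 (H2) depth=20
  Q 0.0.1.43: descend 00 ; hops seen [H1] ; pick H1
  + 33.139.160.120/31 (H3) depth=31
  - 120.52.235.86/32 clear@32
  + 120.52.235.86/32 (H3) depth=32
  Q 120.52.224.11: descend 01111000001101001110 ; hops seen [H1,H3,H0] ; pick H0
  + 120.0.0.0/8 (H0) depth=8
  Q 120.52.235.22: descend 0111100000110100111010110 ; hops seen [H1,H0,H3,H0,H5] ; pick H5
  Q 33.139.160.0: descend 0010000110001011101000000 ; hops seen [H1,H3,H2] ; pick H2
  Q 33.139.160.5: descend 0010000110001011101000000 ; hops seen [H1,H3,H2] ; pick H2
  Q 120.0.0.0: descend 0111100000 ; hops seen [H1,H0] ; pick H0
  Q 120.52.224.125: descend 01111000001101001110 ; hops seen [H1,H0,H3,H0] ; pick H0
  - 120.52.0.0/16 clear@16
  + 120.52.235.80/28 (H4) depth=28
  Q 120.52.235.86: descend 01111000001101001110101101010110 ; hops seen [H1,H0,H0,H5,H4,H3] ; pick H3

== LOOKUPS ==
["no-route","no-route","H4","no-route","H1","H0","H5","H2","H2","H0","H0","H3"]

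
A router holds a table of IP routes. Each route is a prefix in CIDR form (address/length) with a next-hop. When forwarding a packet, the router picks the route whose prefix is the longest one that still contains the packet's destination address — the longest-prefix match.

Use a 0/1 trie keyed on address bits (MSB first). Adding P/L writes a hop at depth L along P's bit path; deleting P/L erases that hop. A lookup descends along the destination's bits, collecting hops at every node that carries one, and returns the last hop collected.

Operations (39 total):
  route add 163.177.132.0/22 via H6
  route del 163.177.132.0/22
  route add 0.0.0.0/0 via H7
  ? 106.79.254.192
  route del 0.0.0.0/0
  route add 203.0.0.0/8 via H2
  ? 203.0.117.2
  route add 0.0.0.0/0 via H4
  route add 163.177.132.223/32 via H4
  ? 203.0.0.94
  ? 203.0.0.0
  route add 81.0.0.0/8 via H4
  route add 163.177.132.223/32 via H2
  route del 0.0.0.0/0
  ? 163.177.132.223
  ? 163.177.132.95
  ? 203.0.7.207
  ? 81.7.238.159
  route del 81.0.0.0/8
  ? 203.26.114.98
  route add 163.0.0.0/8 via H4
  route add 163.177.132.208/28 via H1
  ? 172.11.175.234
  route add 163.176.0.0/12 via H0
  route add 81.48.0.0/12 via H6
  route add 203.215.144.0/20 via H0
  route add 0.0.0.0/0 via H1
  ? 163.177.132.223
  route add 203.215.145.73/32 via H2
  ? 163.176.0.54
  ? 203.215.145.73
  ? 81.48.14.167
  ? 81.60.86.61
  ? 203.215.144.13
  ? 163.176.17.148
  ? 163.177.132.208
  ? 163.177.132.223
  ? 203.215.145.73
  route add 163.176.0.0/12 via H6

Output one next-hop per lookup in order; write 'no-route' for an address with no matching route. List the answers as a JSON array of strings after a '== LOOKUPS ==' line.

Process each operation:
  + 163.177.132.0/22 (H6) depth=22
  - 163.177.132.0/22 clear@22
  + 0.0.0.0/0 (H7) depth=0
  Q 106.79.254.192: descend ε ; hops seen [H7] ; pick H7
  - 0.0.0.0/0 clear@0
  + 203.0.0.0/8 (H2) depth=8
  Q 203.0.117.2: descend 11001011 ; hops seen [H2] ; pick H2
  + 0.0.0.0/0 (H4) depth=0
  + 163.177.132.223/32 (H4) depth=32
  Q 203.0.0.94: descend 11001011 ; hops seen [H4,H2] ; pick H2
  Q 203.0.0.0: descend 11001011 ; hops seen [H4,H2] ; pick H2
  + 81.0.0.0/8 (H4) depth=8
  + 163.177.132.223/32 (H2) depth=32
  - 0.0.0.0/0 clear@0
  Q 163.177.132.223: descend 10100011101100011000010011011111 ; hops seen [H2] ; pick H2
  Q 163.177.132.95: descend 101000111011000110000100 ; hops seen [∅] ; pick no-route
  Q 203.0.7.207: descend 11001011 ; hops seen [H2] ; pick H2
  Q 81.7.238.159: descend 01010001 ; hops seen [H4] ; pick H4
  - 81.0.0.0/8 clear@8
  Q 203.26.114.98: descend 11001011 ; hops seen [H2] ; pick H2
  + 163.0.0.0/8 (H4) depth=8
  + 163.177.132.208/28 (H1) depth=28
  Q 172.11.175.234: descend 1010 ; hops seen [∅] ; pick no-route
  + 163.176.0.0/12 (H0) depth=12
  + 81.48.0.0/12 (H6) depth=12
  + 203.215.144.0/20 (H0) depth=20
  + 0.0.0.0/0 (H1) depth=0
  Q 163.177.132.223: descend 10100011101100011000010011011111 ; hops seen [H1,H4,H0,H1,H2] ; pick H2
  + 203.215.145.73/32 (H2) depth=32
  Q 163.176.0.54: descend 101000111011000 ; hops seen [H1,H4,H0] ; pick H0
  Q 203.215.145.73: descend 11001011110101111001000101001001 ; hops seen [H1,H2,H0,H2] ; pick H2
  Q 81.48.14.167: descend 010100010011 ; hops seen [H1,H6] ; pick H6
  Q 81.60.86.61: descend 010100010011 ; hops seen [H1,H6] ; pick H6
  Q 203.215.144.13: descend 11001011110101111001000 ; hops seen [H1,H2,H0] ; pick H0
  Q 163.176.17.148: descend 101000111011000 ; hops seen [H1,H4,H0] ; pick H0
  Q 163.177.132.208: descend 1010001110110001100001001101 ; hops seen [H1,H4,H0,H1] ; pick H1
  Q 163.177.132.223: descend 10100011101100011000010011011111 ; hops seen [H1,H4,H0,H1,H2] ; pick H2
  Q 203.215.145.73: descend 11001011110101111001000101001001 ; hops seen [H1,H2,H0,H2] ; pick H2
  + 163.176.0.0/12 (H6) depth=12

== LOOKUPS ==
["H7","H2","H2","H2","H2","no-route","H2","H4","H2","no-route","H2","H0","H2","H6","H6","H0","H0","H1","H2","H2"]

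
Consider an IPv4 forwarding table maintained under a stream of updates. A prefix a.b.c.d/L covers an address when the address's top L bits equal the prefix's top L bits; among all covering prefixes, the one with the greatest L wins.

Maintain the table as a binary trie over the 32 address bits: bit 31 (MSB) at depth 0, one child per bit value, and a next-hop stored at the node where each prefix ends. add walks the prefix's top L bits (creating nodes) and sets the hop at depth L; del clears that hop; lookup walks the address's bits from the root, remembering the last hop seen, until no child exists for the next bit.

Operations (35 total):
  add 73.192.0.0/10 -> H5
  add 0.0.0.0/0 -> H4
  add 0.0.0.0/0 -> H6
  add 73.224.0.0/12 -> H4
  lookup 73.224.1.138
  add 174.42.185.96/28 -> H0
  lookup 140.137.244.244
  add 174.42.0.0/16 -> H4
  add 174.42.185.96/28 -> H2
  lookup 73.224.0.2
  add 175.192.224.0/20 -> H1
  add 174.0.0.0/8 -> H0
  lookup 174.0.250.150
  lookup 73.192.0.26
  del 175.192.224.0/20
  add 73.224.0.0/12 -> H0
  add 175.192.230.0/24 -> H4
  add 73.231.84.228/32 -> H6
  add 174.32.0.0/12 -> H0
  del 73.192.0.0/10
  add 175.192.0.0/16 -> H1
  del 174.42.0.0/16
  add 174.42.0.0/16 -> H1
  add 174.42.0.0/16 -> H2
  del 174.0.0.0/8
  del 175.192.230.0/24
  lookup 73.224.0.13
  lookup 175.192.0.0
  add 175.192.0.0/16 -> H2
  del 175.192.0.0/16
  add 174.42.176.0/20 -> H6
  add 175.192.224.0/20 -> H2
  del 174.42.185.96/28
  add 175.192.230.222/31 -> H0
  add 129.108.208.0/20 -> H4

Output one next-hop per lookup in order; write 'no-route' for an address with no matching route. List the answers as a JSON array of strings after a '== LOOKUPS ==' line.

Process each operation:
  + 73.192.0.0/10 (H5) depth=10
  + 0.0.0.0/0 (H4) depth=0
  + 0.0.0.0/0 (H6) depth=0
  + 73.224.0.0/12 (H4) depth=12
  lookup 73.224.1.138: bits 010010011110 walk d0:H6→d1:-→d2:-→d3:-→d4:-→d5:-→d6:-→d7:-→d8:-→d9:-→d10:H5→d11:-→d12:H4 -> H4
  + 174.42.185.96/28 (H0) depth=28
  lookup 140.137.244.244: bits 10 walk d0:H6→d1:-→d2:- -> H6
  + 174.42.0.0/16 (H4) depth=16
  + 174.42.185.96/28 (H2) depth=28
  lookup 73.224.0.2: bits 010010011110 walk d0:H6→d1:-→d2:-→d3:-→d4:-→d5:-→d6:-→d7:-→d8:-→d9:-→d10:H5→d11:-→d12:H4 -> H4
  + 175.192.224.0/20 (H1) depth=20
  + 174.0.0.0/8 (H0) depth=8
  lookup 174.0.250.150: bits 1010111000 walk d0:H6→d1:-→d2:-→d3:-→d4:-→d5:-→d6:-→d7:-→d8:H0→d9:-→d10:- -> H0
  lookup 73.192.0.26: bits 0100100111 walk d0:H6→d1:-→d2:-→d3:-→d4:-→d5:-→d6:-→d7:-→d8:-→d9:-→d10:H5 -> H5
  del 175.192.224.0/20 (clear depth 20)
  + 73.224.0.0/12 (H0) depth=12
  + 175.192.230.0/24 (H4) depth=24
  + 73.231.84.228/32 (H6) depth=32
  + 174.32.0.0/12 (H0) depth=12
  del 73.192.0.0/10 (clear depth 10)
  + 175.192.0.0/16 (H1) depth=16
  del 174.42.0.0/16 (clear depth 16)
  + 174.42.0.0/16 (H1) depth=16
  + 174.42.0.0/16 (H2) depth=16
  del 174.0.0.0/8 (clear depth 8)
  del 175.192.230.0/24 (clear depth 24)
  lookup 73.224.0.13: bits 0100100111100 walk d0:H6→d1:-→d2:-→d3:-→d4:-→d5:-→d6:-→d7:-→d8:-→d9:-→d10:-→d11:-→d12:H0→d13:- -> H0
  lookup 175.192.0.0: bits 1010111111000000 walk d0:H6→d1:-→d2:-→d3:-→d4:-→d5:-→d6:-→d7:-→d8:-→d9:-→d10:-→d11:-→d12:-→d13:-→d14:-→d15:-→d16:H1 -> H1
  + 175.192.0.0/16 (H2) depth=16
  del 175.192.0.0/16 (clear depth 16)
  + 174.42.176.0/20 (H6) depth=20
  + 175.192.224.0/20 (H2) depth=20
  del 174.42.185.96/28 (clear depth 28)
  + 175.192.230.222/31 (H0) depth=31
  + 129.108.208.0/20 (H4) depth=20

== LOOKUPS ==
["H4","H6","H4","H0","H5","H0","H1"]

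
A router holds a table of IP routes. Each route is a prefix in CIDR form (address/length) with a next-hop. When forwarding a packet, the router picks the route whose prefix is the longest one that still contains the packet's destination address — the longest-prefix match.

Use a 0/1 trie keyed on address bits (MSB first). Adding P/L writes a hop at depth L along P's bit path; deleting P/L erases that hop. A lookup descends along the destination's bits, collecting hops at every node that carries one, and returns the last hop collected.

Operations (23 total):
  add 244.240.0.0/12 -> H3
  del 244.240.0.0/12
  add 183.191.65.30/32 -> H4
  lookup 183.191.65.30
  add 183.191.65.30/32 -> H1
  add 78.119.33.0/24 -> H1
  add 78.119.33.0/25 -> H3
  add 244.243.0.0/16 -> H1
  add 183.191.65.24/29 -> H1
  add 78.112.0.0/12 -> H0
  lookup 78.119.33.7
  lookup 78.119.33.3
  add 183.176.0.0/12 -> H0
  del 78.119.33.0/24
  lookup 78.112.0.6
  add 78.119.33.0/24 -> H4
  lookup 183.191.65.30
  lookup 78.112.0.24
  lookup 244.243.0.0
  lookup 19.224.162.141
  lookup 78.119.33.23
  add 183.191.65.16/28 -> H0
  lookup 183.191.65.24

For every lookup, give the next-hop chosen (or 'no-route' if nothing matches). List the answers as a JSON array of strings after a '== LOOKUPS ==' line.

Trace:
  + 244.240.0.0/12 (H3) depth=12
  del 244.240.0.0/12 (clear depth 12)
  + 183.191.65.30/32 (H4) depth=32
  Q 183.191.65.30: descend 10110111101111110100000100011110 ; hops seen [H4] ; pick H4
  + 183.191.65.30/32 (H1) depth=32
  + 78.119.33.0/24 (H1) depth=24
  + 78.119.33.0/25 (H3) depth=25
  + 244.243.0.0/16 (H1) depth=16
  + 183.191.65.24/29 (H1) depth=29
  + 78.112.0.0/12 (H0) depth=12
  Q 78.119.33.7: descend 0100111001110111001000010 ; hops seen [H0,H1,H3] ; pick H3
  Q 78.119.33.3: descend 0100111001110111001000010 ; hops seen [H0,H1,H3] ; pick H3
  + 183.176.0.0/12 (H0) depth=12
  del 78.119.33.0/24 (clear depth 24)
  Q 78.112.0.6: descend 0100111001110 ; hops seen [H0] ; pick H0
  + 78.119.33.0/24 (H4) depth=24
  Q 183.191.65.30: descend 10110111101111110100000100011110 ; hops seen [H0,H1,H1] ; pick H1
  Q 78.112.0.24: descend 0100111001110 ; hops seen [H0] ; pick H0
  Q 244.243.0.0: descend 1111010011110011 ; hops seen [H1] ; pick H1
  Q 19.224.162.141: descend 0 ; hops seen [∅] ; pick no-route
  Q 78.119.33.23: descend 0100111001110111001000010 ; hops seen [H0,H4,H3] ; pick H3
  + 183.191.65.16/28 (H0) depth=28
  Q 183.191.65.24: descend 10110111101111110100000100011 ; hops seen [H0,H0,H1] ; pick H1

== LOOKUPS ==
["H4","H3","H3","H0","H1","H0","H1","no-route","H3","H1"]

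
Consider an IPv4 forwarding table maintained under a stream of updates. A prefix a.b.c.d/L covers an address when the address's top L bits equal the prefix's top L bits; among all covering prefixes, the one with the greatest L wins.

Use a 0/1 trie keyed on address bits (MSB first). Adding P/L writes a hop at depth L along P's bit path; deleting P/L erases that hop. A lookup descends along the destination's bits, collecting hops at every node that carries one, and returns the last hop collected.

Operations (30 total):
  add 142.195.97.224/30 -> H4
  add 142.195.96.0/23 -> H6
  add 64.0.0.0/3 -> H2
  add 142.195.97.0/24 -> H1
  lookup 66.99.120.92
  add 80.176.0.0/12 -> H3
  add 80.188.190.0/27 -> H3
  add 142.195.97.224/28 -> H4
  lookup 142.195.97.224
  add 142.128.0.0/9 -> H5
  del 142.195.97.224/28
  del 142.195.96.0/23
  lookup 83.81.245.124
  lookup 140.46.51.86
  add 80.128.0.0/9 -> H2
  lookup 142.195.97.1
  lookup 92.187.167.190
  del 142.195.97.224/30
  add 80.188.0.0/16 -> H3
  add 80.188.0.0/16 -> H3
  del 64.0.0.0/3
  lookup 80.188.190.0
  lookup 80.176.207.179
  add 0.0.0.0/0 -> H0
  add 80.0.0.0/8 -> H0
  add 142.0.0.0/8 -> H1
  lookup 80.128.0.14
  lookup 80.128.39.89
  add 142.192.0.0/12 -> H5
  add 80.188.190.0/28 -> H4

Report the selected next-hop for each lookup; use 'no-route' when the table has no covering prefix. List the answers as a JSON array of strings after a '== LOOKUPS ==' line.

Apply in order:
  add 142.195.97.224/30 -> H4 at depth 30
  add 142.195.96.0/23 -> H6 at depth 23
  add 64.0.0.0/3 -> H2 at depth 3
  add 142.195.97.0/24 -> H1 at depth 24
  Q 66.99.120.92: descend 010 ; hops seen [H2] ; pick H2
  add 80.176.0.0/12 -> H3 at depth 12
  add 80.188.190.0/27 -> H3 at depth 27
  add 142.195.97.224/28 -> H4 at depth 28
  Q 142.195.97.224: descend 100011101100001101100001111000 ; hops seen [H6,H1,H4,H4] ; pick H4
  add 142.128.0.0/9 -> H5 at depth 9
  del 142.195.97.224/28 (clear depth 28)
  del 142.195.96.0/23 (clear depth 23)
  Q 83.81.245.124: descend 010100 ; hops seen [H2] ; pick H2
  Q 140.46.51.86: descend 100011 ; hops seen [∅] ; pick no-route
  add 80.128.0.0/9 -> H2 at depth 9
  Q 142.195.97.1: descend 100011101100001101100001 ; hops seen [H5,H1] ; pick H1
  Q 92.187.167.190: descend 0101 ; hops seen [H2] ; pick H2
  del 142.195.97.224/30 (clear depth 30)
  add 80.188.0.0/16 -> H3 at depth 16
  add 80.188.0.0/16 -> H3 at depth 16
  del 64.0.0.0/3 (clear depth 3)
  Q 80.188.190.0: descend 010100001011110010111110000 ; hops seen [H2,H3,H3,H3] ; pick H3
  Q 80.176.207.179: descend 010100001011 ; hops seen [H2,H3] ; pick H3
  add 0.0.0.0/0 -> H0 at depth 0
  add 80.0.0.0/8 -> H0 at depth 8
  add 142.0.0.0/8 -> H1 at depth 8
  Q 80.128.0.14: descend 0101000010 ; hops seen [H0,H0,H2] ; pick H2
  Q 80.128.39.89: descend 0101000010 ; hops seen [H0,H0,H2] ; pick H2
  add 142.192.0.0/12 -> H5 at depth 12
  add 80.188.190.0/28 -> H4 at depth 28

== LOOKUPS ==
["H2","H4","H2","no-route","H1","H2","H3","H3","H2","H2"]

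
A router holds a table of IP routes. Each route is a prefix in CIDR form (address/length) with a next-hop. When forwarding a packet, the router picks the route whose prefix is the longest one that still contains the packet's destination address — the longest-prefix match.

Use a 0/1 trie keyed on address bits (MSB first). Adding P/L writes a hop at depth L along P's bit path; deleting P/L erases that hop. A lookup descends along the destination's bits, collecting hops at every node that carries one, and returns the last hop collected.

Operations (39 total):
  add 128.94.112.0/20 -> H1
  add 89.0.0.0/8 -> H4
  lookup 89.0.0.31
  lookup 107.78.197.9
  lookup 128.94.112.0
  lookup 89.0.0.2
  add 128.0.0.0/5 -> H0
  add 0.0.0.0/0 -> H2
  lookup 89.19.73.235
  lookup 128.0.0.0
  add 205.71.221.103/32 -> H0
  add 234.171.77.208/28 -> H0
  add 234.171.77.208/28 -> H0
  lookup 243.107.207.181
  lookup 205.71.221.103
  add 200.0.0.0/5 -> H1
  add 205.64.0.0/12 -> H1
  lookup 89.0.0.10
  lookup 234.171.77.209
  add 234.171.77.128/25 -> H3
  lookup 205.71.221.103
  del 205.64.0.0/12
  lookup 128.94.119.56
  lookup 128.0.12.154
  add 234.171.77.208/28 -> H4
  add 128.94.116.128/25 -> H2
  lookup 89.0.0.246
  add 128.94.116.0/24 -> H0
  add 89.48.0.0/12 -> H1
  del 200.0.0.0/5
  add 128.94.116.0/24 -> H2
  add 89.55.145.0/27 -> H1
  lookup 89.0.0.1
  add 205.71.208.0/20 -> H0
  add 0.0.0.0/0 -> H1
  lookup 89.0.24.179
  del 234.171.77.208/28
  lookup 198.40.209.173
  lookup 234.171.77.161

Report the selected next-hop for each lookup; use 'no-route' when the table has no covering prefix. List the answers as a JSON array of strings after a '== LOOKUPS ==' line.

Process each operation:
  add 128.94.112.0/20 -> H1 at depth 20
  add 89.0.0.0/8 -> H4 at depth 8
  lookup 89.0.0.31: bits 01011001 walk d0:-→d1:-→d2:-→d3:-→d4:-→d5:-→d6:-→d7:-→d8:H4 -> H4
  lookup 107.78.197.9: bits 01 walk d0:-→d1:-→d2:- -> no-route
  lookup 128.94.112.0: bits 10000000010111100111 walk d0:-→d1:-→d2:-→d3:-→d4:-→d5:-→d6:-→d7:-→d8:-→d9:-→d10:-→d11:-→d12:-→d13:-→d14:-→d15:-→d16:-→d17:-→d18:-→d19:-→d20:H1 -> H1
  lookup 89.0.0.2: bits 01011001 walk d0:-→d1:-→d2:-→d3:-→d4:-→d5:-→d6:-→d7:-→d8:H4 -> H4
  add 128.0.0.0/5 -> H0 at depth 5
  add 0.0.0.0/0 -> H2 at depth 0
  lookup 89.19.73.235: bits 01011001 walk d0:H2→d1:-→d2:-→d3:-→d4:-→d5:-→d6:-→d7:-→d8:H4 -> H4
  lookup 128.0.0.0: bits 100000000 walk d0:H2→d1:-→d2:-→d3:-→d4:-→d5:H0→d6:-→d7:-→d8:-→d9:- -> H0
  add 205.71.221.103/32 -> H0 at depth 32
  add 234.171.77.208/28 -> H0 at depth 28
  add 234.171.77.208/28 -> H0 at depth 28
  lookup 243.107.207.181: bits 111 walk d0:H2→d1:-→d2:-→d3:- -> H2
  lookup 205.71.221.103: bits 11001101010001111101110101100111 walk d0:H2→d1:-→d2:-→d3:-→d4:-→d5:-→d6:-→d7:-→d8:-→d9:-→d10:-→d11:-→d12:-→d13:-→d14:-→d15:-→d16:-→d17:-→d18:-→d19:-→d20:-→d21:-→d22:-→d23:-→d24:-→d25:-→d26:-→d27:-→d28:-→d29:-→d30:-→d31:-→d32:H0 -> H0
  add 200.0.0.0/5 -> H1 at depth 5
  add 205.64.0.0/12 -> H1 at depth 12
  lookup 89.0.0.10: bits 01011001 walk d0:H2→d1:-→d2:-→d3:-→d4:-→d5:-→d6:-→d7:-→d8:H4 -> H4
  lookup 234.171.77.209: bits 1110101010101011010011011101 walk d0:H2→d1:-→d2:-→d3:-→d4:-→d5:-→d6:-→d7:-→d8:-→d9:-→d10:-→d11:-→d12:-→d13:-→d14:-→d15:-→d16:-→d17:-→d18:-→d19:-→d20:-→d21:-→d22:-→d23:-→d24:-→d25:-→d26:-→d27:-→d28:H0 -> H0
  add 234.171.77.128/25 -> H3 at depth 25
  lookup 205.71.221.103: bits 11001101010001111101110101100111 walk d0:H2→d1:-→d2:-→d3:-→d4:-→d5:H1→d6:-→d7:-→d8:-→d9:-→d10:-→d11:-→d12:H1→d13:-→d14:-→d15:-→d16:-→d17:-→d18:-→d19:-→d20:-→d21:-→d22:-→d23:-→d24:-→d25:-→d26:-→d27:-→d28:-→d29:-→d30:-→d31:-→d32:H0 -> H0
  del 205.64.0.0/12 (clear depth 12)
  lookup 128.94.119.56: bits 10000000010111100111 walk d0:H2→d1:-→d2:-→d3:-→d4:-→d5:H0→d6:-→d7:-→d8:-→d9:-→d10:-→d11:-→d12:-→d13:-→d14:-→d15:-→d16:-→d17:-→d18:-→d19:-→d20:H1 -> H1
  lookup 128.0.12.154: bits 100000000 walk d0:H2→d1:-→d2:-→d3:-→d4:-→d5:H0→d6:-→d7:-→d8:-→d9:- -> H0
  add 234.171.77.208/28 -> H4 at depth 28
  add 128.94.116.128/25 -> H2 at depth 25
  lookup 89.0.0.246: bits 01011001 walk d0:H2→d1:-→d2:-→d3:-→d4:-→d5:-→d6:-→d7:-→d8:H4 -> H4
  add 128.94.116.0/24 -> H0 at depth 24
  add 89.48.0.0/12 -> H1 at depth 12
  del 200.0.0.0/5 (clear depth 5)
  add 128.94.116.0/24 -> H2 at depth 24
  add 89.55.145.0/27 -> H1 at depth 27
  lookup 89.0.0.1: bits 0101100100 walk d0:H2→d1:-→d2:-→d3:-→d4:-→d5:-→d6:-→d7:-→d8:H4→d9:-→d10:- -> H4
  add 205.71.208.0/20 -> H0 at depth 20
  add 0.0.0.0/0 -> H1 at depth 0
  lookup 89.0.24.179: bits 0101100100 walk d0:H1→d1:-→d2:-→d3:-→d4:-→d5:-→d6:-→d7:-→d8:H4→d9:-→d10:- -> H4
  del 234.171.77.208/28 (clear depth 28)
  lookup 198.40.209.173: bits 1100 walk d0:H1→d1:-→d2:-→d3:-→d4:- -> H1
  lookup 234.171.77.161: bits 1110101010101011010011011 walk d0:H1→d1:-→d2:-→d3:-→d4:-→d5:-→d6:-→d7:-→d8:-→d9:-→d10:-→d11:-→d12:-→d13:-→d14:-→d15:-→d16:-→d17:-→d18:-→d19:-→d20:-→d21:-→d22:-→d23:-→d24:-→d25:H3 -> H3

== LOOKUPS ==
["H4","no-route","H1","H4","H4","H0","H2","H0","H4","H0","H0","H1","H0","H4","H4","H4","H1","H3"]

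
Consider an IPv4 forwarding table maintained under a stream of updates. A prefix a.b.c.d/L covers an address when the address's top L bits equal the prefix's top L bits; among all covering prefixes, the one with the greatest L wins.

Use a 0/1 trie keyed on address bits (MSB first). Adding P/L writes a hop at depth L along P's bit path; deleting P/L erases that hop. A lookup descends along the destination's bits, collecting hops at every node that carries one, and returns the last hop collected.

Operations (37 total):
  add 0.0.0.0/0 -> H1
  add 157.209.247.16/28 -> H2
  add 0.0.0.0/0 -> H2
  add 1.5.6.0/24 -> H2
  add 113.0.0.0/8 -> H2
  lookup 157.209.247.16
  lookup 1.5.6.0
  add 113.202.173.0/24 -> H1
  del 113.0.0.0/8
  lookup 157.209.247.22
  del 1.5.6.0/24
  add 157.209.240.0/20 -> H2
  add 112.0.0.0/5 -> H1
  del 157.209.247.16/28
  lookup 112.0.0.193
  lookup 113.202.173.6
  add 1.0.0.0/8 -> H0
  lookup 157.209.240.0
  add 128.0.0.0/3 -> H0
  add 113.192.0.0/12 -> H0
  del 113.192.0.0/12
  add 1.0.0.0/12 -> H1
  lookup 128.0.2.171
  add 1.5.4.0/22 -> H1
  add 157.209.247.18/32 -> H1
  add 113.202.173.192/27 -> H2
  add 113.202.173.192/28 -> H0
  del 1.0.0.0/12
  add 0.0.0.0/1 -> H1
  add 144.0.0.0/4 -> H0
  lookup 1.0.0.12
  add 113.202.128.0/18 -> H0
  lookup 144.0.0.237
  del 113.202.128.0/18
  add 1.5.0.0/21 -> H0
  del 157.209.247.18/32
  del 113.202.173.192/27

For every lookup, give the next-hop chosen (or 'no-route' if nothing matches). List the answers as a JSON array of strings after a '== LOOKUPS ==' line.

Process each operation:
  add 0.0.0.0/0 -> H1 at depth 0
  add 157.209.247.16/28 -> H2 at depth 28
  add 0.0.0.0/0 -> H2 at depth 0
  add 1.5.6.0/24 -> H2 at depth 24
  add 113.0.0.0/8 -> H2 at depth 8
  ? 157.209.247.16  path d0:H2→d1:-→d2:-→d3:-→d4:-→d5:-→d6:-→d7:-→d8:-→d9:-→d10:-→d11:-→d12:-→d13:-→d14:-→d15:-→d16:-→d17:-→d18:-→d19:-→d20:-→d21:-→d22:-→d23:-→d24:-→d25:-→d26:-→d27:-→d28:H2  best=H2
  ? 1.5.6.0  path d0:H2→d1:-→d2:-→d3:-→d4:-→d5:-→d6:-→d7:-→d8:-→d9:-→d10:-→d11:-→d12:-→d13:-→d14:-→d15:-→d16:-→d17:-→d18:-→d19:-→d20:-→d21:-→d22:-→d23:-→d24:H2  best=H2
  add 113.202.173.0/24 -> H1 at depth 24
  - 113.0.0.0/8 clear@8
  ? 157.209.247.22  path d0:H2→d1:-→d2:-→d3:-→d4:-→d5:-→d6:-→d7:-→d8:-→d9:-→d10:-→d11:-→d12:-→d13:-→d14:-→d15:-→d16:-→d17:-→d18:-→d19:-→d20:-→d21:-→d22:-→d23:-→d24:-→d25:-→d26:-→d27:-→d28:H2  best=H2
  - 1.5.6.0/24 clear@24
  add 157.209.240.0/20 -> H2 at depth 20
  add 112.0.0.0/5 -> H1 at depth 5
  - 157.209.247.16/28 clear@28
  ? 112.0.0.193  path d0:H2→d1:-→d2:-→d3:-→d4:-→d5:H1→d6:-→d7:-  best=H1
  ? 113.202.173.6  path d0:H2→d1:-→d2:-→d3:-→d4:-→d5:H1→d6:-→d7:-→d8:-→d9:-→d10:-→d11:-→d12:-→d13:-→d14:-→d15:-→d16:-→d17:-→d18:-→d19:-→d20:-→d21:-→d22:-→d23:-→d24:H1  best=H1
  add 1.0.0.0/8 -> H0 at depth 8
  ? 157.209.240.0  path d0:H2→d1:-→d2:-→d3:-→d4:-→d5:-→d6:-→d7:-→d8:-→d9:-→d10:-→d11:-→d12:-→d13:-→d14:-→d15:-→d16:-→d17:-→d18:-→d19:-→d20:H2→d21:-  best=H2
  add 128.0.0.0/3 -> H0 at depth 3
  add 113.192.0.0/12 -> H0 at depth 12
  - 113.192.0.0/12 clear@12
  add 1.0.0.0/12 -> H1 at depth 12
  ? 128.0.2.171  path d0:H2→d1:-→d2:-→d3:H0  best=H0
  add 1.5.4.0/22 -> H1 at depth 22
  add 157.209.247.18/32 -> H1 at depth 32
  add 113.202.173.192/27 -> H2 at depth 27
  add 113.202.173.192/28 -> H0 at depth 28
  - 1.0.0.0/12 clear@12
  add 0.0.0.0/1 -> H1 at depth 1
  add 144.0.0.0/4 -> H0 at depth 4
  ? 1.0.0.12  path d0:H2→d1:H1→d2:-→d3:-→d4:-→d5:-→d6:-→d7:-→d8:H0→d9:-→d10:-→d11:-→d12:-→d13:-  best=H0
  add 113.202.128.0/18 -> H0 at depth 18
  ? 144.0.0.237  path d0:H2→d1:-→d2:-→d3:H0→d4:H0  best=H0
  - 113.202.128.0/18 clear@18
  add 1.5.0.0/21 -> H0 at depth 21
  - 157.209.247.18/32 clear@32
  - 113.202.173.192/27 clear@27

== LOOKUPS ==
["H2","H2","H2","H1","H1","H2","H0","H0","H0"]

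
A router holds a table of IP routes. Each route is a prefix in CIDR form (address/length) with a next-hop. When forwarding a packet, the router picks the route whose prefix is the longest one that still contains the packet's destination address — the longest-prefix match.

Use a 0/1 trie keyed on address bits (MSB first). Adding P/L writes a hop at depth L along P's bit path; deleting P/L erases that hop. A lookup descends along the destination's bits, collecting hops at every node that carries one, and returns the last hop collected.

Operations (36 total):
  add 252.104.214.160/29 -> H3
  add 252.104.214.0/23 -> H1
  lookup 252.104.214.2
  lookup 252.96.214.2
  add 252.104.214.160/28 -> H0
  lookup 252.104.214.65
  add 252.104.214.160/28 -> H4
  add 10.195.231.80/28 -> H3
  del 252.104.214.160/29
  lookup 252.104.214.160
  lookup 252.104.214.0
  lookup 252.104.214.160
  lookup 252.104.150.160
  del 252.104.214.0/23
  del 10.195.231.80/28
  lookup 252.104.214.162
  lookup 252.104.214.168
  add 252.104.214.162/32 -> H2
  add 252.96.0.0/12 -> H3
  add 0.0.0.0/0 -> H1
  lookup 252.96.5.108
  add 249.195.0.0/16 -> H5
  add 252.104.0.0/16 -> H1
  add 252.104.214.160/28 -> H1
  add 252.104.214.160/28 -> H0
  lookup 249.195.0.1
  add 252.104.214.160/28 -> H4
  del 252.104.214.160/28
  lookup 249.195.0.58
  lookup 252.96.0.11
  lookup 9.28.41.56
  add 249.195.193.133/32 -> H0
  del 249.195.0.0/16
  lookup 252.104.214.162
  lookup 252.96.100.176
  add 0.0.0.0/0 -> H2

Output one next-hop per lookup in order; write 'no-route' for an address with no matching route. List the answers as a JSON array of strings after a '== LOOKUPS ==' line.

Trace:
  add 252.104.214.160/29 -> H3 at depth 29
  add 252.104.214.0/23 -> H1 at depth 23
  Q 252.104.214.2: descend 111111000110100011010110 ; hops seen [H1] ; pick H1
  Q 252.96.214.2: descend 111111000110 ; hops seen [∅] ; pick no-route
  add 252.104.214.160/28 -> H0 at depth 28
  Q 252.104.214.65: descend 111111000110100011010110 ; hops seen [H1] ; pick H1
  add 252.104.214.160/28 -> H4 at depth 28
  add 10.195.231.80/28 -> H3 at depth 28
  - 252.104.214.160/29 clear@29
  Q 252.104.214.160: descend 11111100011010001101011010100 ; hops seen [H1,H4] ; pick H4
  Q 252.104.214.0: descend 111111000110100011010110 ; hops seen [H1] ; pick H1
  Q 252.104.214.160: descend 11111100011010001101011010100 ; hops seen [H1,H4] ; pick H4
  Q 252.104.150.160: descend 11111100011010001 ; hops seen [∅] ; pick no-route
  - 252.104.214.0/23 clear@23
  - 10.195.231.80/28 clear@28
  Q 252.104.214.162: descend 11111100011010001101011010100 ; hops seen [H4] ; pick H4
  Q 252.104.214.168: descend 1111110001101000110101101010 ; hops seen [H4] ; pick H4
  add 252.104.214.162/32 -> H2 at depth 32
  add 252.96.0.0/12 -> H3 at depth 12
  add 0.0.0.0/0 -> H1 at depth 0
  Q 252.96.5.108: descend 111111000110 ; hops seen [H1,H3] ; pick H3
  add 249.195.0.0/16 -> H5 at depth 16
  add 252.104.0.0/16 -> H1 at depth 16
  add 252.104.214.160/28 -> H1 at depth 28
  add 252.104.214.160/28 -> H0 at depth 28
  Q 249.195.0.1: descend 1111100111000011 ; hops seen [H1,H5] ; pick H5
  add 252.104.214.160/28 -> H4 at depth 28
  - 252.104.214.160/28 clear@28
  Q 249.195.0.58: descend 1111100111000011 ; hops seen [H1,H5] ; pick H5
  Q 252.96.0.11: descend 111111000110 ; hops seen [H1,H3] ; pick H3
  Q 9.28.41.56: descend 000010 ; hops seen [H1] ; pick H1
  add 249.195.193.133/32 -> H0 at depth 32
  - 249.195.0.0/16 clear@16
  Q 252.104.214.162: descend 11111100011010001101011010100010 ; hops seen [H1,H3,H1,H2] ; pick H2
  Q 252.96.100.176: descend 111111000110 ; hops seen [H1,H3] ; pick H3
  add 0.0.0.0/0 -> H2 at depth 0

== LOOKUPS ==
["H1","no-route","H1","H4","H1","H4","no-route","H4","H4","H3","H5","H5","H3","H1","H2","H3"]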